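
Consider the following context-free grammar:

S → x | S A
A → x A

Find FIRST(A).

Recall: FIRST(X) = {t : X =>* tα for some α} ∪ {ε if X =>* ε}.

We compute FIRST(A) using the standard algorithm.
FIRST(A) = {x}
FIRST(S) = {x}
Therefore, FIRST(A) = {x}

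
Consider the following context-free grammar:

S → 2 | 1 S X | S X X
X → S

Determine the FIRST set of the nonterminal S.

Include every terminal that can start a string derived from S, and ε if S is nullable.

We compute FIRST(S) using the standard algorithm.
FIRST(S) = {1, 2}
FIRST(X) = {1, 2}
Therefore, FIRST(S) = {1, 2}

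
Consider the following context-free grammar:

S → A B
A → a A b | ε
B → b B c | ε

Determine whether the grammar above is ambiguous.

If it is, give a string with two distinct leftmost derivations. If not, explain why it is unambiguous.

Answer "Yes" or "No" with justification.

No - the grammar is unambiguous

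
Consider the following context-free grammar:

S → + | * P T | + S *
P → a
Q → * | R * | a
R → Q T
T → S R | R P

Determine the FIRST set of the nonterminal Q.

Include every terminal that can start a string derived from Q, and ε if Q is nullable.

We compute FIRST(Q) using the standard algorithm.
FIRST(P) = {a}
FIRST(Q) = {*, a}
FIRST(R) = {*, a}
FIRST(S) = {*, +}
FIRST(T) = {*, +, a}
Therefore, FIRST(Q) = {*, a}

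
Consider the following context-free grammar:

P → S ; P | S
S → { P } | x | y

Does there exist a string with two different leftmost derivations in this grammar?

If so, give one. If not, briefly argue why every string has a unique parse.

No - every string in the language has a unique leftmost derivation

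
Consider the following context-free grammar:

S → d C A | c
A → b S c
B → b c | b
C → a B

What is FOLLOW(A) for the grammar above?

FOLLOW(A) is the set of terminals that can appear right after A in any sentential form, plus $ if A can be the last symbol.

We compute FOLLOW(A) using the standard algorithm.
FOLLOW(S) starts with {$}.
FIRST(A) = {b}
FIRST(B) = {b}
FIRST(C) = {a}
FIRST(S) = {c, d}
FOLLOW(A) = {$, c}
FOLLOW(B) = {b}
FOLLOW(C) = {b}
FOLLOW(S) = {$, c}
Therefore, FOLLOW(A) = {$, c}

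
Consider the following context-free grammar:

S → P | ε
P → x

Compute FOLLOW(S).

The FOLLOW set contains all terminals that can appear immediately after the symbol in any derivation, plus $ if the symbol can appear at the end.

We compute FOLLOW(S) using the standard algorithm.
FOLLOW(S) starts with {$}.
FIRST(P) = {x}
FIRST(S) = {x, ε}
FOLLOW(P) = {$}
FOLLOW(S) = {$}
Therefore, FOLLOW(S) = {$}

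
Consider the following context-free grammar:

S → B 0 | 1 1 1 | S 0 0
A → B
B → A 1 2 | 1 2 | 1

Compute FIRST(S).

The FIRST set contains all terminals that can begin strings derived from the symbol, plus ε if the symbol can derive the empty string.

We compute FIRST(S) using the standard algorithm.
FIRST(A) = {1}
FIRST(B) = {1}
FIRST(S) = {1}
Therefore, FIRST(S) = {1}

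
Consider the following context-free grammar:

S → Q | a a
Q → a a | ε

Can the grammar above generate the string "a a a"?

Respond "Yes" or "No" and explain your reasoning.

No - no valid derivation exists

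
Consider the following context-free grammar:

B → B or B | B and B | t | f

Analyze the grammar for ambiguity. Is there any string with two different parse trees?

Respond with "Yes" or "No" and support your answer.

Yes - the string 'f or f and f or f' has two distinct parse trees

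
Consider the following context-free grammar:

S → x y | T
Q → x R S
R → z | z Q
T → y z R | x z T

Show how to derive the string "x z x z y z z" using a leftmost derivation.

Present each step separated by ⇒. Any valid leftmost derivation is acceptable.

S ⇒ T ⇒ x z T ⇒ x z x z T ⇒ x z x z y z R ⇒ x z x z y z z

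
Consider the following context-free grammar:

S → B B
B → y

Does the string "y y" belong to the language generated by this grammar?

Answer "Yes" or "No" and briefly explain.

Yes - a valid derivation exists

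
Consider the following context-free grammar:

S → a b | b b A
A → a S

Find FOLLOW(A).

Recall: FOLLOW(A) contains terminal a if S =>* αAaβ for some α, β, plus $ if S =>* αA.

We compute FOLLOW(A) using the standard algorithm.
FOLLOW(S) starts with {$}.
FIRST(A) = {a}
FIRST(S) = {a, b}
FOLLOW(A) = {$}
FOLLOW(S) = {$}
Therefore, FOLLOW(A) = {$}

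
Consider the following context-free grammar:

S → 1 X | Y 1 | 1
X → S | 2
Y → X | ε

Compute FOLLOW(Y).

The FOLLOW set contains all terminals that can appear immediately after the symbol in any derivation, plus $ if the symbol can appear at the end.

We compute FOLLOW(Y) using the standard algorithm.
FOLLOW(S) starts with {$}.
FIRST(S) = {1, 2}
FIRST(X) = {1, 2}
FIRST(Y) = {1, 2, ε}
FOLLOW(S) = {$, 1}
FOLLOW(X) = {$, 1}
FOLLOW(Y) = {1}
Therefore, FOLLOW(Y) = {1}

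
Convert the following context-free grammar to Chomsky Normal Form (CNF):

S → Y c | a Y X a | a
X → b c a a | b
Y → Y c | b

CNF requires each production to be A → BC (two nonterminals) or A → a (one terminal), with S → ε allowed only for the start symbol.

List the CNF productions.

TC → c; TA → a; S → a; TB → b; X → b; Y → b; S → Y TC; S → TA X0; X0 → Y X1; X1 → X TA; X → TB X2; X2 → TC X3; X3 → TA TA; Y → Y TC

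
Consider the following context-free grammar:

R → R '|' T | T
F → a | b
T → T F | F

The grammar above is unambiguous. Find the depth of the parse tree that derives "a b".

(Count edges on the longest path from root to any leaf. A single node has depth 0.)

4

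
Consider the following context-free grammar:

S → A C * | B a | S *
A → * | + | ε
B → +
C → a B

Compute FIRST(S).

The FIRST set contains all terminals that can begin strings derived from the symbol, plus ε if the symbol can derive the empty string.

We compute FIRST(S) using the standard algorithm.
FIRST(A) = {*, +, ε}
FIRST(B) = {+}
FIRST(C) = {a}
FIRST(S) = {*, +, a}
Therefore, FIRST(S) = {*, +, a}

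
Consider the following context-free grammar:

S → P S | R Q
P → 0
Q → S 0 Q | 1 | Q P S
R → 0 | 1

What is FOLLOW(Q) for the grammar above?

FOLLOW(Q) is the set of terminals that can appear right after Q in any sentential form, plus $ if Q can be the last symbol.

We compute FOLLOW(Q) using the standard algorithm.
FOLLOW(S) starts with {$}.
FIRST(P) = {0}
FIRST(Q) = {0, 1}
FIRST(R) = {0, 1}
FIRST(S) = {0, 1}
FOLLOW(P) = {0, 1}
FOLLOW(Q) = {$, 0}
FOLLOW(R) = {0, 1}
FOLLOW(S) = {$, 0}
Therefore, FOLLOW(Q) = {$, 0}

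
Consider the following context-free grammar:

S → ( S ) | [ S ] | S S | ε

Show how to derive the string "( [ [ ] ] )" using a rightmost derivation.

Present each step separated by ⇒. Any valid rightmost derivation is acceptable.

S ⇒ ( S ) ⇒ ( [ S ] ) ⇒ ( [ [ S ] ] ) ⇒ ( [ [ ] ] )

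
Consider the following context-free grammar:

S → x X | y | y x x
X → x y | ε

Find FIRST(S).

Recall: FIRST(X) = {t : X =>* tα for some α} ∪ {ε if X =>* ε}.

We compute FIRST(S) using the standard algorithm.
FIRST(S) = {x, y}
FIRST(X) = {x, ε}
Therefore, FIRST(S) = {x, y}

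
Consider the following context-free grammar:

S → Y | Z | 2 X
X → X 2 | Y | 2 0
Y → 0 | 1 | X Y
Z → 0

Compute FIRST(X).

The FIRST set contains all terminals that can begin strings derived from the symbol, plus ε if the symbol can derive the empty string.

We compute FIRST(X) using the standard algorithm.
FIRST(S) = {0, 1, 2}
FIRST(X) = {0, 1, 2}
FIRST(Y) = {0, 1, 2}
FIRST(Z) = {0}
Therefore, FIRST(X) = {0, 1, 2}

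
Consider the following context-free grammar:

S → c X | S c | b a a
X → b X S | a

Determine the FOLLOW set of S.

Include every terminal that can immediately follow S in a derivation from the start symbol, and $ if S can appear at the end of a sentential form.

We compute FOLLOW(S) using the standard algorithm.
FOLLOW(S) starts with {$}.
FIRST(S) = {b, c}
FIRST(X) = {a, b}
FOLLOW(S) = {$, b, c}
FOLLOW(X) = {$, b, c}
Therefore, FOLLOW(S) = {$, b, c}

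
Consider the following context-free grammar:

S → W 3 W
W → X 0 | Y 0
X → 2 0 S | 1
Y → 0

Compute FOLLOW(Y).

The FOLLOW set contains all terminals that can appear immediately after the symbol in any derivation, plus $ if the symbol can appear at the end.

We compute FOLLOW(Y) using the standard algorithm.
FOLLOW(S) starts with {$}.
FIRST(S) = {0, 1, 2}
FIRST(W) = {0, 1, 2}
FIRST(X) = {1, 2}
FIRST(Y) = {0}
FOLLOW(S) = {$, 0}
FOLLOW(W) = {$, 0, 3}
FOLLOW(X) = {0}
FOLLOW(Y) = {0}
Therefore, FOLLOW(Y) = {0}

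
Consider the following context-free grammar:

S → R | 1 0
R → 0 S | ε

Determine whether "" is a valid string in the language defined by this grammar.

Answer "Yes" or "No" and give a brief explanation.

Yes - a valid derivation exists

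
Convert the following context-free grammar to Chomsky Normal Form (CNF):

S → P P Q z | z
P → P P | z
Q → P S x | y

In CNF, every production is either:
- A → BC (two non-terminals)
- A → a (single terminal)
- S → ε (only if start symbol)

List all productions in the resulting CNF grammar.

TZ → z; S → z; P → z; TX → x; Q → y; S → P X0; X0 → P X1; X1 → Q TZ; P → P P; Q → P X2; X2 → S TX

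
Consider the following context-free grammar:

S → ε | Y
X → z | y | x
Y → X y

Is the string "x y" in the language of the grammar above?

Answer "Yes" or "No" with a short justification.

Yes - a valid derivation exists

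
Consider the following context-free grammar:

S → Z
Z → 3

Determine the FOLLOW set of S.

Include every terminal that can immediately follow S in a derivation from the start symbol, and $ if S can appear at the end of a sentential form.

We compute FOLLOW(S) using the standard algorithm.
FOLLOW(S) starts with {$}.
FIRST(S) = {3}
FIRST(Z) = {3}
FOLLOW(S) = {$}
FOLLOW(Z) = {$}
Therefore, FOLLOW(S) = {$}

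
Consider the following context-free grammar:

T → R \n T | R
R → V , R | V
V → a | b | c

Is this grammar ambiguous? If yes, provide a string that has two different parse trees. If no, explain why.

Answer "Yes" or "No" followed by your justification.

No - the grammar is unambiguous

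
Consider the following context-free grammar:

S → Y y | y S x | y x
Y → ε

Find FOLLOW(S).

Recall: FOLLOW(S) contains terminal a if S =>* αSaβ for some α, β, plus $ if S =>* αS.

We compute FOLLOW(S) using the standard algorithm.
FOLLOW(S) starts with {$}.
FIRST(S) = {y}
FIRST(Y) = {ε}
FOLLOW(S) = {$, x}
FOLLOW(Y) = {y}
Therefore, FOLLOW(S) = {$, x}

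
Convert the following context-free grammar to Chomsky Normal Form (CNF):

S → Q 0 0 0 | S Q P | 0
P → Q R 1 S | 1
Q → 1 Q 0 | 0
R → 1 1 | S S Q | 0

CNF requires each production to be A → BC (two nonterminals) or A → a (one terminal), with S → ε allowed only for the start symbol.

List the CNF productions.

T0 → 0; S → 0; T1 → 1; P → 1; Q → 0; R → 0; S → Q X0; X0 → T0 X1; X1 → T0 T0; S → S X2; X2 → Q P; P → Q X3; X3 → R X4; X4 → T1 S; Q → T1 X5; X5 → Q T0; R → T1 T1; R → S X6; X6 → S Q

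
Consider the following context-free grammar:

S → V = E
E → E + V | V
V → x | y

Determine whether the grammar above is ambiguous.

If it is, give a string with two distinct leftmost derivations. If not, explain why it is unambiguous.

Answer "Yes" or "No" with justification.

No - the grammar is unambiguous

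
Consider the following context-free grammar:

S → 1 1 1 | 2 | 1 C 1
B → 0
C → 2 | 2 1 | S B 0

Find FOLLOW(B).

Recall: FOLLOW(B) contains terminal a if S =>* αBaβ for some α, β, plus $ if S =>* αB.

We compute FOLLOW(B) using the standard algorithm.
FOLLOW(S) starts with {$}.
FIRST(B) = {0}
FIRST(C) = {1, 2}
FIRST(S) = {1, 2}
FOLLOW(B) = {0}
FOLLOW(C) = {1}
FOLLOW(S) = {$, 0}
Therefore, FOLLOW(B) = {0}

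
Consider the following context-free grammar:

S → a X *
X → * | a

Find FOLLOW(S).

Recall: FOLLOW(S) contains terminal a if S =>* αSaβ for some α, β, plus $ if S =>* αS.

We compute FOLLOW(S) using the standard algorithm.
FOLLOW(S) starts with {$}.
FIRST(S) = {a}
FIRST(X) = {*, a}
FOLLOW(S) = {$}
FOLLOW(X) = {*}
Therefore, FOLLOW(S) = {$}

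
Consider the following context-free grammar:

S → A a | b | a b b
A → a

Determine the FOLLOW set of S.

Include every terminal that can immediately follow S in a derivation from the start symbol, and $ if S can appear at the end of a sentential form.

We compute FOLLOW(S) using the standard algorithm.
FOLLOW(S) starts with {$}.
FIRST(A) = {a}
FIRST(S) = {a, b}
FOLLOW(A) = {a}
FOLLOW(S) = {$}
Therefore, FOLLOW(S) = {$}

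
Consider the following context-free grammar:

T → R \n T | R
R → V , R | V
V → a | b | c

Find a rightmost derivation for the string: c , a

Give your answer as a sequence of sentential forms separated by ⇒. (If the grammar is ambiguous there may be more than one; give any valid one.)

T ⇒ R ⇒ V , R ⇒ V , V ⇒ V , a ⇒ c , a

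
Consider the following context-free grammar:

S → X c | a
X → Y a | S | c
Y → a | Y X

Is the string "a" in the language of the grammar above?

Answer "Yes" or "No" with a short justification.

Yes - a valid derivation exists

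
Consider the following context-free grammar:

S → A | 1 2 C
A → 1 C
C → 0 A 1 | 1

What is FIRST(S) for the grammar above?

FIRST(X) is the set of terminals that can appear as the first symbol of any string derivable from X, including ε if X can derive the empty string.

We compute FIRST(S) using the standard algorithm.
FIRST(A) = {1}
FIRST(C) = {0, 1}
FIRST(S) = {1}
Therefore, FIRST(S) = {1}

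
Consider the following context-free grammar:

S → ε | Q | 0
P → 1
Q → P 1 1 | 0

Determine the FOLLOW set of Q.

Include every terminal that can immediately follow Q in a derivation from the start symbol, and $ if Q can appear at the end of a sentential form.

We compute FOLLOW(Q) using the standard algorithm.
FOLLOW(S) starts with {$}.
FIRST(P) = {1}
FIRST(Q) = {0, 1}
FIRST(S) = {0, 1, ε}
FOLLOW(P) = {1}
FOLLOW(Q) = {$}
FOLLOW(S) = {$}
Therefore, FOLLOW(Q) = {$}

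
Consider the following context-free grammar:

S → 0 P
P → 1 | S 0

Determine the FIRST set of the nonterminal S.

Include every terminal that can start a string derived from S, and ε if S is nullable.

We compute FIRST(S) using the standard algorithm.
FIRST(P) = {0, 1}
FIRST(S) = {0}
Therefore, FIRST(S) = {0}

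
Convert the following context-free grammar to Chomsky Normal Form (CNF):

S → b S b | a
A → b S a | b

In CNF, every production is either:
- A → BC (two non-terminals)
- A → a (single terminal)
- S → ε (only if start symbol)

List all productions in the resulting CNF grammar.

TB → b; S → a; TA → a; A → b; S → TB X0; X0 → S TB; A → TB X1; X1 → S TA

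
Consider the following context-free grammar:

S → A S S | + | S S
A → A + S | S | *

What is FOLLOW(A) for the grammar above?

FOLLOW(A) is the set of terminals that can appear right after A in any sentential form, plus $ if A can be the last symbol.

We compute FOLLOW(A) using the standard algorithm.
FOLLOW(S) starts with {$}.
FIRST(A) = {*, +}
FIRST(S) = {*, +}
FOLLOW(A) = {*, +}
FOLLOW(S) = {$, *, +}
Therefore, FOLLOW(A) = {*, +}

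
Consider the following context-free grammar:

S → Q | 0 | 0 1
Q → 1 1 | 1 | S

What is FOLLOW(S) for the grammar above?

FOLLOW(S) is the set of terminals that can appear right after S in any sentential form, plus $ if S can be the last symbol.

We compute FOLLOW(S) using the standard algorithm.
FOLLOW(S) starts with {$}.
FIRST(Q) = {0, 1}
FIRST(S) = {0, 1}
FOLLOW(Q) = {$}
FOLLOW(S) = {$}
Therefore, FOLLOW(S) = {$}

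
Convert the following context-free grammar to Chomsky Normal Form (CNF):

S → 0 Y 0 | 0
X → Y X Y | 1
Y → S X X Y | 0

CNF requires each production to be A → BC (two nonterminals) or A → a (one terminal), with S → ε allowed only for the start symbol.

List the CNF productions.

T0 → 0; S → 0; X → 1; Y → 0; S → T0 X0; X0 → Y T0; X → Y X1; X1 → X Y; Y → S X2; X2 → X X3; X3 → X Y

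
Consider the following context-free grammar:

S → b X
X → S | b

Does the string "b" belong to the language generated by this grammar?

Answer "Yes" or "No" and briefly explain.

No - no valid derivation exists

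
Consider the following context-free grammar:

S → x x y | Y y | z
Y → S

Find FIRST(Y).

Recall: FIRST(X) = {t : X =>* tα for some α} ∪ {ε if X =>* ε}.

We compute FIRST(Y) using the standard algorithm.
FIRST(S) = {x, z}
FIRST(Y) = {x, z}
Therefore, FIRST(Y) = {x, z}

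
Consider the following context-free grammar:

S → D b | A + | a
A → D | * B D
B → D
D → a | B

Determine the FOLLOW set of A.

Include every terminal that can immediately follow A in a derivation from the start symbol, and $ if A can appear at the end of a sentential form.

We compute FOLLOW(A) using the standard algorithm.
FOLLOW(S) starts with {$}.
FIRST(A) = {*, a}
FIRST(B) = {a}
FIRST(D) = {a}
FIRST(S) = {*, a}
FOLLOW(A) = {+}
FOLLOW(B) = {+, a, b}
FOLLOW(D) = {+, a, b}
FOLLOW(S) = {$}
Therefore, FOLLOW(A) = {+}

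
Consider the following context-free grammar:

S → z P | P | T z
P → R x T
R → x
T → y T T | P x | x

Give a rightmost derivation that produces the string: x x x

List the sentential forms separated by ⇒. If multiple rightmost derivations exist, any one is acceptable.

S ⇒ P ⇒ R x T ⇒ R x x ⇒ x x x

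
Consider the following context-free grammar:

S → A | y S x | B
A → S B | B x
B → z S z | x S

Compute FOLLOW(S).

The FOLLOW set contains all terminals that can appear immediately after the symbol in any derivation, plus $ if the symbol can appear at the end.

We compute FOLLOW(S) using the standard algorithm.
FOLLOW(S) starts with {$}.
FIRST(A) = {x, y, z}
FIRST(B) = {x, z}
FIRST(S) = {x, y, z}
FOLLOW(A) = {$, x, z}
FOLLOW(B) = {$, x, z}
FOLLOW(S) = {$, x, z}
Therefore, FOLLOW(S) = {$, x, z}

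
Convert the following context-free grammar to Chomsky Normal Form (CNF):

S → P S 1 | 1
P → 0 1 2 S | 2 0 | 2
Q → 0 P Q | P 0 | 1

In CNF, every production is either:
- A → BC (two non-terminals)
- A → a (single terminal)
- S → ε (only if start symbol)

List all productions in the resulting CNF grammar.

T1 → 1; S → 1; T0 → 0; T2 → 2; P → 2; Q → 1; S → P X0; X0 → S T1; P → T0 X1; X1 → T1 X2; X2 → T2 S; P → T2 T0; Q → T0 X3; X3 → P Q; Q → P T0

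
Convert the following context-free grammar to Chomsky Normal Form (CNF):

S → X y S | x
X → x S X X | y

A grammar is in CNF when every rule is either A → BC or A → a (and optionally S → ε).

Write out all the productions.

TY → y; S → x; TX → x; X → y; S → X X0; X0 → TY S; X → TX X1; X1 → S X2; X2 → X X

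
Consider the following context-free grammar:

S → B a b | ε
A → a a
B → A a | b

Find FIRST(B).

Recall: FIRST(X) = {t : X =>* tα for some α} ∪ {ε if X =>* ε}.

We compute FIRST(B) using the standard algorithm.
FIRST(A) = {a}
FIRST(B) = {a, b}
FIRST(S) = {a, b, ε}
Therefore, FIRST(B) = {a, b}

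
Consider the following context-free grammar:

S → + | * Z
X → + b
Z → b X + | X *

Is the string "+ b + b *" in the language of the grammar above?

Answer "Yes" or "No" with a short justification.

No - no valid derivation exists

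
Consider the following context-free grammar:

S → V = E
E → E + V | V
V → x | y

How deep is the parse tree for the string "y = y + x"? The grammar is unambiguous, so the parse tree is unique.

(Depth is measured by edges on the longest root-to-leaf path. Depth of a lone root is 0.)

4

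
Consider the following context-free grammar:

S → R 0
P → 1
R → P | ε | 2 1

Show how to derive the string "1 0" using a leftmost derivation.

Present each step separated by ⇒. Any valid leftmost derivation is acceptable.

S ⇒ R 0 ⇒ P 0 ⇒ 1 0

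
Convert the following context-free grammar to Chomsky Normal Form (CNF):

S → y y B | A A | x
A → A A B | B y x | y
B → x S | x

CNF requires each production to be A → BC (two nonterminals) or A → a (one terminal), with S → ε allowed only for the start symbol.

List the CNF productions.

TY → y; S → x; TX → x; A → y; B → x; S → TY X0; X0 → TY B; S → A A; A → A X1; X1 → A B; A → B X2; X2 → TY TX; B → TX S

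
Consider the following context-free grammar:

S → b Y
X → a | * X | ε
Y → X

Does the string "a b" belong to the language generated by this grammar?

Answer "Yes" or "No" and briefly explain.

No - no valid derivation exists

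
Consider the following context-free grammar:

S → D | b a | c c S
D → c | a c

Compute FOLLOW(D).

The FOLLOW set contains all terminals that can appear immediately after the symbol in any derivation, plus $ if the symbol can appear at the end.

We compute FOLLOW(D) using the standard algorithm.
FOLLOW(S) starts with {$}.
FIRST(D) = {a, c}
FIRST(S) = {a, b, c}
FOLLOW(D) = {$}
FOLLOW(S) = {$}
Therefore, FOLLOW(D) = {$}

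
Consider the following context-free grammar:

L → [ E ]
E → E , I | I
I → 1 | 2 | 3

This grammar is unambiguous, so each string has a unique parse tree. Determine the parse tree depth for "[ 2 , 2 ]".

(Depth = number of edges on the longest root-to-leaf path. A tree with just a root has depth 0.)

4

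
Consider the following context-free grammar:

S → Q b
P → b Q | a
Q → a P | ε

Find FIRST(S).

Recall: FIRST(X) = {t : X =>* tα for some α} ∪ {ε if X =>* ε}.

We compute FIRST(S) using the standard algorithm.
FIRST(P) = {a, b}
FIRST(Q) = {a, ε}
FIRST(S) = {a, b}
Therefore, FIRST(S) = {a, b}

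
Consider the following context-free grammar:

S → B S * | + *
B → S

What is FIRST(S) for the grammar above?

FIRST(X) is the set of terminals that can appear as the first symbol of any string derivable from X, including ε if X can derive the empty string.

We compute FIRST(S) using the standard algorithm.
FIRST(B) = {+}
FIRST(S) = {+}
Therefore, FIRST(S) = {+}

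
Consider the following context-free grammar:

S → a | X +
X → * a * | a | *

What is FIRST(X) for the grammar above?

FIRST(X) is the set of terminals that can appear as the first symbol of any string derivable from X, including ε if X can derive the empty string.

We compute FIRST(X) using the standard algorithm.
FIRST(S) = {*, a}
FIRST(X) = {*, a}
Therefore, FIRST(X) = {*, a}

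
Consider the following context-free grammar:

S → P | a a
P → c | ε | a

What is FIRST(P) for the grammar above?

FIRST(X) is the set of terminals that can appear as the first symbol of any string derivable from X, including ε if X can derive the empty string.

We compute FIRST(P) using the standard algorithm.
FIRST(P) = {a, c, ε}
FIRST(S) = {a, c, ε}
Therefore, FIRST(P) = {a, c, ε}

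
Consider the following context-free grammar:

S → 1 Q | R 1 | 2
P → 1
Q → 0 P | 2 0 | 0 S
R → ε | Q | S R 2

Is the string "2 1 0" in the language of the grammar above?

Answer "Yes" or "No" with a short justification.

No - no valid derivation exists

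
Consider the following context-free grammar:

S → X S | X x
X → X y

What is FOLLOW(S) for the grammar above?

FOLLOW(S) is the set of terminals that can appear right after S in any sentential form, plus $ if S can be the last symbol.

We compute FOLLOW(S) using the standard algorithm.
FOLLOW(S) starts with {$}.
FIRST(S) = {}
FIRST(X) = {}
FOLLOW(S) = {$}
FOLLOW(X) = {x, y}
Therefore, FOLLOW(S) = {$}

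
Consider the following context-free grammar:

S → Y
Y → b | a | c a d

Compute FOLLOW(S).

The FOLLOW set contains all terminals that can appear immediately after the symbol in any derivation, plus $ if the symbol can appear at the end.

We compute FOLLOW(S) using the standard algorithm.
FOLLOW(S) starts with {$}.
FIRST(S) = {a, b, c}
FIRST(Y) = {a, b, c}
FOLLOW(S) = {$}
FOLLOW(Y) = {$}
Therefore, FOLLOW(S) = {$}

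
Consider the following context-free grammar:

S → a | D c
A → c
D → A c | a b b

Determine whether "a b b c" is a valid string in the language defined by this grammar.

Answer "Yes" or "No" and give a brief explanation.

Yes - a valid derivation exists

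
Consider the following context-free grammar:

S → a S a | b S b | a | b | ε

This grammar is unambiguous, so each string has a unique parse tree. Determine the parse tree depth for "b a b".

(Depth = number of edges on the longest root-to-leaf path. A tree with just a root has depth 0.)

2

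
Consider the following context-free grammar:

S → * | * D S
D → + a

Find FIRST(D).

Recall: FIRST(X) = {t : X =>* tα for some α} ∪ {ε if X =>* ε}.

We compute FIRST(D) using the standard algorithm.
FIRST(D) = {+}
FIRST(S) = {*}
Therefore, FIRST(D) = {+}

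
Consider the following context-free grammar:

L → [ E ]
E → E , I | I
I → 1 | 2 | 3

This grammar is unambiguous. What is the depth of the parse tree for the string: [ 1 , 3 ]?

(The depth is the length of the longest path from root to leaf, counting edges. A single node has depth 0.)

4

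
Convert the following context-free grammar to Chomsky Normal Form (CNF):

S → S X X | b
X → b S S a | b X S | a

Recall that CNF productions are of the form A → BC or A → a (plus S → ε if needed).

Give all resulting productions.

S → b; TB → b; TA → a; X → a; S → S X0; X0 → X X; X → TB X1; X1 → S X2; X2 → S TA; X → TB X3; X3 → X S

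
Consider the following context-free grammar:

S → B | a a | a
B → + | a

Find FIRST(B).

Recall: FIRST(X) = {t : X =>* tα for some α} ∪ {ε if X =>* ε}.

We compute FIRST(B) using the standard algorithm.
FIRST(B) = {+, a}
FIRST(S) = {+, a}
Therefore, FIRST(B) = {+, a}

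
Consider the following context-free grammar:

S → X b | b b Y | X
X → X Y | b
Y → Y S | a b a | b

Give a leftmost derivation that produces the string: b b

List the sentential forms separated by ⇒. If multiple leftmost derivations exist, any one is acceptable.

S ⇒ X ⇒ X Y ⇒ b Y ⇒ b b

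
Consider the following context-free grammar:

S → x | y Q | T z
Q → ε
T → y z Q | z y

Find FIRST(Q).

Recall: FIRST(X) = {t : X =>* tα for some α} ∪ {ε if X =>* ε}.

We compute FIRST(Q) using the standard algorithm.
FIRST(Q) = {ε}
FIRST(S) = {x, y, z}
FIRST(T) = {y, z}
Therefore, FIRST(Q) = {ε}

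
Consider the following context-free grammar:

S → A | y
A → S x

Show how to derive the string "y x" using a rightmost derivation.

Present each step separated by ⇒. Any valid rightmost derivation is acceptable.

S ⇒ A ⇒ S x ⇒ y x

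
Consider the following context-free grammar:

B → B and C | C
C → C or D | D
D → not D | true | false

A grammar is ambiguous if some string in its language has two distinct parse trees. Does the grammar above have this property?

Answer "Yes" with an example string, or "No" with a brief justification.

No - the grammar is unambiguous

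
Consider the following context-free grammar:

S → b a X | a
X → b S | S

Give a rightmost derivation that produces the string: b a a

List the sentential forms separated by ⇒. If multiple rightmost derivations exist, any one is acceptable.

S ⇒ b a X ⇒ b a S ⇒ b a a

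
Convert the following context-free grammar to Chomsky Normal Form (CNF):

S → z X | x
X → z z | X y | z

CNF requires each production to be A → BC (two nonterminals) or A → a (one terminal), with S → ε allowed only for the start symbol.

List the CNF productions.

TZ → z; S → x; TY → y; X → z; S → TZ X; X → TZ TZ; X → X TY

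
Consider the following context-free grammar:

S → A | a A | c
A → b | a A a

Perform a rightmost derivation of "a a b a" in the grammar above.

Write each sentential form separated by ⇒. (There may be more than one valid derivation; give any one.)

S ⇒ a A ⇒ a a A a ⇒ a a b a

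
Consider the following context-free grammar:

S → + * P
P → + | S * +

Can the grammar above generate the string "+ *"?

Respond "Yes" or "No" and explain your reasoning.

No - no valid derivation exists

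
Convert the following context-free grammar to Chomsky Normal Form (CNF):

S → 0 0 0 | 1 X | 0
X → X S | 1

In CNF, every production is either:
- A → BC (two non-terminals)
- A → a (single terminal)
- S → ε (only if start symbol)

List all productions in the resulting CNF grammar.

T0 → 0; T1 → 1; S → 0; X → 1; S → T0 X0; X0 → T0 T0; S → T1 X; X → X S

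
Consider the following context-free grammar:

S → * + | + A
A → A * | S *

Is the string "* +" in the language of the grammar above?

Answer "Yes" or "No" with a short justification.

Yes - a valid derivation exists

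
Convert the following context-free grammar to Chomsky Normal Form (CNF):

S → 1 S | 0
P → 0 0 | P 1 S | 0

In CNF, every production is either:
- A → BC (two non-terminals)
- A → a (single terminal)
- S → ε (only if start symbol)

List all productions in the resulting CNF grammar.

T1 → 1; S → 0; T0 → 0; P → 0; S → T1 S; P → T0 T0; P → P X0; X0 → T1 S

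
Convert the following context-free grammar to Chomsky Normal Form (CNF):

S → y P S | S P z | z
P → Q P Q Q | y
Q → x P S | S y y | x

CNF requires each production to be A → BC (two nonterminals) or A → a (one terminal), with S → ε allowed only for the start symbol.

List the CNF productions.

TY → y; TZ → z; S → z; P → y; TX → x; Q → x; S → TY X0; X0 → P S; S → S X1; X1 → P TZ; P → Q X2; X2 → P X3; X3 → Q Q; Q → TX X4; X4 → P S; Q → S X5; X5 → TY TY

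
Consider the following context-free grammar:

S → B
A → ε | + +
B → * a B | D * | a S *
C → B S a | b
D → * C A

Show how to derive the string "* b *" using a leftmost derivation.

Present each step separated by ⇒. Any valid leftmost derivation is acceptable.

S ⇒ B ⇒ D * ⇒ * C A * ⇒ * b A * ⇒ * b *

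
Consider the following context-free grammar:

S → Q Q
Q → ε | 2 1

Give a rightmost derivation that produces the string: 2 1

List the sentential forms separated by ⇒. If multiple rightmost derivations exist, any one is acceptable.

S ⇒ Q Q ⇒ Q ⇒ 2 1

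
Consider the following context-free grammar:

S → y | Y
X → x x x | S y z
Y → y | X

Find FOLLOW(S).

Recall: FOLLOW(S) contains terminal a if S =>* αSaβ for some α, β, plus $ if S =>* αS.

We compute FOLLOW(S) using the standard algorithm.
FOLLOW(S) starts with {$}.
FIRST(S) = {x, y}
FIRST(X) = {x, y}
FIRST(Y) = {x, y}
FOLLOW(S) = {$, y}
FOLLOW(X) = {$, y}
FOLLOW(Y) = {$, y}
Therefore, FOLLOW(S) = {$, y}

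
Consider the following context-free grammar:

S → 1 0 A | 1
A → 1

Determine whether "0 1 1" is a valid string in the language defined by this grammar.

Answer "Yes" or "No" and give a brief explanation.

No - no valid derivation exists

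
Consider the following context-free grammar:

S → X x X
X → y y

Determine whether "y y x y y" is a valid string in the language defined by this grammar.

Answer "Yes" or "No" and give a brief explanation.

Yes - a valid derivation exists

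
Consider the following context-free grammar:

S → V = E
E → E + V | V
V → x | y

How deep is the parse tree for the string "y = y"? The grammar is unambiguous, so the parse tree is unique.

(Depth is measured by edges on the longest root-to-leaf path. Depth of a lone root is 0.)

3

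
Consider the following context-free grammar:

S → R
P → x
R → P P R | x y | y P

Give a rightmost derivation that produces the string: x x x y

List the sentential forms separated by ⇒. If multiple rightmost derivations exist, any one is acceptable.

S ⇒ R ⇒ P P R ⇒ P P x y ⇒ P x x y ⇒ x x x y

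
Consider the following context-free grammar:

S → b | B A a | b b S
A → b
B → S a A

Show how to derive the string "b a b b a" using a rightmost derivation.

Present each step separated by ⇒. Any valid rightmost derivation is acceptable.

S ⇒ B A a ⇒ B b a ⇒ S a A b a ⇒ S a b b a ⇒ b a b b a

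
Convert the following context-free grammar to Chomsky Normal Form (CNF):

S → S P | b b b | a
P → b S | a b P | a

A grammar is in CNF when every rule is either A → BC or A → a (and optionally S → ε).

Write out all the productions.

TB → b; S → a; TA → a; P → a; S → S P; S → TB X0; X0 → TB TB; P → TB S; P → TA X1; X1 → TB P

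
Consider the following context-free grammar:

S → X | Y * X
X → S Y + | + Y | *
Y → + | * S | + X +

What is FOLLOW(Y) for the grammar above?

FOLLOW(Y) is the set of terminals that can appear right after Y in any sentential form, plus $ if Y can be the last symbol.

We compute FOLLOW(Y) using the standard algorithm.
FOLLOW(S) starts with {$}.
FIRST(S) = {*, +}
FIRST(X) = {*, +}
FIRST(Y) = {*, +}
FOLLOW(S) = {$, *, +}
FOLLOW(X) = {$, *, +}
FOLLOW(Y) = {$, *, +}
Therefore, FOLLOW(Y) = {$, *, +}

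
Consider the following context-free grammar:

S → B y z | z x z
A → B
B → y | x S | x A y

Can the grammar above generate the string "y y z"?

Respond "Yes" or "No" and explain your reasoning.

Yes - a valid derivation exists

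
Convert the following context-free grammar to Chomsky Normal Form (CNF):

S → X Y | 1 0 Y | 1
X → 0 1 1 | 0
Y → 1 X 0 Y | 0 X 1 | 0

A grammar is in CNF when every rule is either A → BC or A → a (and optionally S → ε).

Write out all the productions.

T1 → 1; T0 → 0; S → 1; X → 0; Y → 0; S → X Y; S → T1 X0; X0 → T0 Y; X → T0 X1; X1 → T1 T1; Y → T1 X2; X2 → X X3; X3 → T0 Y; Y → T0 X4; X4 → X T1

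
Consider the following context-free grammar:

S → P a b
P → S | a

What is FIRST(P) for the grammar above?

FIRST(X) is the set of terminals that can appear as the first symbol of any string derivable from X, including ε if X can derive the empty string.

We compute FIRST(P) using the standard algorithm.
FIRST(P) = {a}
FIRST(S) = {a}
Therefore, FIRST(P) = {a}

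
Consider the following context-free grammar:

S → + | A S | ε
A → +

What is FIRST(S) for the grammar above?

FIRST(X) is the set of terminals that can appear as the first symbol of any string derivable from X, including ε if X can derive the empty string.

We compute FIRST(S) using the standard algorithm.
FIRST(A) = {+}
FIRST(S) = {+, ε}
Therefore, FIRST(S) = {+, ε}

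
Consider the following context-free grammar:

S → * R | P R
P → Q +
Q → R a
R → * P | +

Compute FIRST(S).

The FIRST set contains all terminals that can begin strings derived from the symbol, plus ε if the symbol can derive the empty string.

We compute FIRST(S) using the standard algorithm.
FIRST(P) = {*, +}
FIRST(Q) = {*, +}
FIRST(R) = {*, +}
FIRST(S) = {*, +}
Therefore, FIRST(S) = {*, +}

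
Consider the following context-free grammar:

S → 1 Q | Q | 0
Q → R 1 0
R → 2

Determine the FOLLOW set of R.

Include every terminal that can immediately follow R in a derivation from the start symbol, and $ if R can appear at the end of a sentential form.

We compute FOLLOW(R) using the standard algorithm.
FOLLOW(S) starts with {$}.
FIRST(Q) = {2}
FIRST(R) = {2}
FIRST(S) = {0, 1, 2}
FOLLOW(Q) = {$}
FOLLOW(R) = {1}
FOLLOW(S) = {$}
Therefore, FOLLOW(R) = {1}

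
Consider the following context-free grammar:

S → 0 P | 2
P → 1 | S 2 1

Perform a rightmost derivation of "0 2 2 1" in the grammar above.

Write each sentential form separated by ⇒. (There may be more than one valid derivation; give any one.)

S ⇒ 0 P ⇒ 0 S 2 1 ⇒ 0 2 2 1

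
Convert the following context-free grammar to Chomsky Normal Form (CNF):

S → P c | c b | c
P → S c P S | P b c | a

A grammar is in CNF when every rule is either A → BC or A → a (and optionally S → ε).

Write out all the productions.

TC → c; TB → b; S → c; P → a; S → P TC; S → TC TB; P → S X0; X0 → TC X1; X1 → P S; P → P X2; X2 → TB TC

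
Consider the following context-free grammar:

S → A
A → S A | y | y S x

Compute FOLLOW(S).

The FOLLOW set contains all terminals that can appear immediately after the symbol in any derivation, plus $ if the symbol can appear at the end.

We compute FOLLOW(S) using the standard algorithm.
FOLLOW(S) starts with {$}.
FIRST(A) = {y}
FIRST(S) = {y}
FOLLOW(A) = {$, x, y}
FOLLOW(S) = {$, x, y}
Therefore, FOLLOW(S) = {$, x, y}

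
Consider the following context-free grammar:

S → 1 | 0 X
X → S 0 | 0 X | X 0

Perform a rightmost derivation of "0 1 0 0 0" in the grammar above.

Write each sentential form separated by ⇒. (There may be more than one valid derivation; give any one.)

S ⇒ 0 X ⇒ 0 X 0 ⇒ 0 X 0 0 ⇒ 0 S 0 0 0 ⇒ 0 1 0 0 0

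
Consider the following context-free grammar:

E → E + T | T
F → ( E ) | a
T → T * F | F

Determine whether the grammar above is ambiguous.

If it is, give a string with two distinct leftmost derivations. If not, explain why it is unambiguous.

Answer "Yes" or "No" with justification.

No - the grammar is unambiguous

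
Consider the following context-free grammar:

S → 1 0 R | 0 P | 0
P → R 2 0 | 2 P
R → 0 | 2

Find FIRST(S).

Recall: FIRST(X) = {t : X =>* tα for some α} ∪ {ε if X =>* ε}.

We compute FIRST(S) using the standard algorithm.
FIRST(P) = {0, 2}
FIRST(R) = {0, 2}
FIRST(S) = {0, 1}
Therefore, FIRST(S) = {0, 1}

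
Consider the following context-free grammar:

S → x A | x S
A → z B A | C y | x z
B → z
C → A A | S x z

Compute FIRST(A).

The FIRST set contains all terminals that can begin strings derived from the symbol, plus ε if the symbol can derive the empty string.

We compute FIRST(A) using the standard algorithm.
FIRST(A) = {x, z}
FIRST(B) = {z}
FIRST(C) = {x, z}
FIRST(S) = {x}
Therefore, FIRST(A) = {x, z}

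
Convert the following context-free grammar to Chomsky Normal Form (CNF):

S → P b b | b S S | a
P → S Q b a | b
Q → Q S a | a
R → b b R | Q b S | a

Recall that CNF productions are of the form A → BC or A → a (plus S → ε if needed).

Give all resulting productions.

TB → b; S → a; TA → a; P → b; Q → a; R → a; S → P X0; X0 → TB TB; S → TB X1; X1 → S S; P → S X2; X2 → Q X3; X3 → TB TA; Q → Q X4; X4 → S TA; R → TB X5; X5 → TB R; R → Q X6; X6 → TB S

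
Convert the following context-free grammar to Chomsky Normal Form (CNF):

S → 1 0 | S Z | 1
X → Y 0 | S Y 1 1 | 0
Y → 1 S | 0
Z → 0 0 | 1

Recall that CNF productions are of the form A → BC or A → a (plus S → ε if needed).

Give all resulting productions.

T1 → 1; T0 → 0; S → 1; X → 0; Y → 0; Z → 1; S → T1 T0; S → S Z; X → Y T0; X → S X0; X0 → Y X1; X1 → T1 T1; Y → T1 S; Z → T0 T0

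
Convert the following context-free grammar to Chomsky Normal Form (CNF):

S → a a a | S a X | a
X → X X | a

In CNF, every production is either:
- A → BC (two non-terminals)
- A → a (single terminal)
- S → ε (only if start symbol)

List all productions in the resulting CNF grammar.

TA → a; S → a; X → a; S → TA X0; X0 → TA TA; S → S X1; X1 → TA X; X → X X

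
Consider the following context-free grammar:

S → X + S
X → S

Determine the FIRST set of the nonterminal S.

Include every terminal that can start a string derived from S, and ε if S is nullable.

We compute FIRST(S) using the standard algorithm.
FIRST(S) = {}
FIRST(X) = {}
Therefore, FIRST(S) = {}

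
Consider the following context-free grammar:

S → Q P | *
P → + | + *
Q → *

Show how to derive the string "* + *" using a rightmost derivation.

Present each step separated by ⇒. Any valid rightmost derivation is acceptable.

S ⇒ Q P ⇒ Q + * ⇒ * + *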